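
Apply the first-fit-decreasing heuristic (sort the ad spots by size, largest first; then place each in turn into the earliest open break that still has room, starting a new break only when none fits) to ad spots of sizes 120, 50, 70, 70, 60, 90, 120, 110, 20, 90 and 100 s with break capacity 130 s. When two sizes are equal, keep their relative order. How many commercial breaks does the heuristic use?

Sorted descending: 120, 120, 110, 100, 90, 90, 70, 70, 60, 50, 20.
  120 → break 1 (new)  [load 120/130]
  120 → break 2 (new)  [load 120/130]
  110 → break 3 (new)  [load 110/130]
  100 → break 4 (new)  [load 100/130]
  90 → break 5 (new)  [load 90/130]
  90 → break 6 (new)  [load 90/130]
  70 → break 7 (new)  [load 70/130]
  70 → break 8 (new)  [load 70/130]
  60 → break 7  [load 130/130]
  50 → break 8  [load 120/130]
  20 → break 3  [load 130/130]
8 commercial breaks opened.

8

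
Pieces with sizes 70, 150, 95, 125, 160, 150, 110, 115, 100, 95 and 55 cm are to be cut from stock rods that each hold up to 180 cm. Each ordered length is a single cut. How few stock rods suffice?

9

Total = 160 + 150 + 150 + 125 + 115 + 110 + 100 + 95 + 95 + 70 + 55 = 1225 cm.
Lower bound: ⌈1225/180⌉ = 7 stock rods.
Also, 9 pieces each exceed 90 cm, and no two of those can share a stock rod, so at least 9 stock rods are needed.
A packing using 9 stock rods:
  stock rod 1: 160 = 160
  stock rod 2: 150 = 150
  stock rod 3: 150 = 150
  stock rod 4: 125 + 55 = 180
  stock rod 5: 115 = 115
  stock rod 6: 110 + 70 = 180
  stock rod 7: 100 = 100
  stock rod 8: 95 = 95
  stock rod 9: 95 = 95
This matches the lower bound, so 9 is optimal.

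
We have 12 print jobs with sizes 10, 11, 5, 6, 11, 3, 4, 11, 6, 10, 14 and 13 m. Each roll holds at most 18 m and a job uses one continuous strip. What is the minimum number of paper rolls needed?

Total = 14 + 13 + 11 + 11 + 11 + 10 + 10 + 6 + 6 + 5 + 4 + 3 = 104 m.
Lower bound: ⌈104/18⌉ = 6 paper rolls.
Also, 7 print jobs each exceed 9 m, and no two of those can share a roll, so at least 7 paper rolls are needed.
A packing using 7 paper rolls:
  roll 1: 14 + 4 = 18
  roll 2: 13 + 5 = 18
  roll 3: 11 + 6 = 17
  roll 4: 11 + 6 = 17
  roll 5: 11 + 3 = 14
  roll 6: 10 = 10
  roll 7: 10 = 10
This matches the lower bound, so 7 is optimal.

7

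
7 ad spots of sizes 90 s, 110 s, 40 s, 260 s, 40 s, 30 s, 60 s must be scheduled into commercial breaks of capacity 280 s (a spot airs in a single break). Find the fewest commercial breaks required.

Total = 260 + 110 + 90 + 60 + 40 + 40 + 30 = 630 s.
Lower bound: ⌈630/280⌉ = 3 commercial breaks.
A packing using 3 commercial breaks:
  break 1: 260 = 260
  break 2: 110 + 90 + 60 = 260
  break 3: 40 + 40 + 30 = 110
This matches the lower bound, so 3 is optimal.

3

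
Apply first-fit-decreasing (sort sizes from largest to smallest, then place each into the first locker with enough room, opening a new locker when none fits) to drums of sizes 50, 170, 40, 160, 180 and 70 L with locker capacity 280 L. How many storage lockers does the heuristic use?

3

Sorted descending: 180, 170, 160, 70, 50, 40.
  180 → locker 1 (new)  [load 180/280]
  170 → locker 2 (new)  [load 170/280]
  160 → locker 3 (new)  [load 160/280]
  70 → locker 1  [load 250/280]
  50 → locker 2  [load 220/280]
  40 → locker 2  [load 260/280]
3 storage lockers opened.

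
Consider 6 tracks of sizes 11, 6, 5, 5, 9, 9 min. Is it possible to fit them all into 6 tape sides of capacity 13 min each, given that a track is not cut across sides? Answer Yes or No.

Yes

A valid assignment using 5 tape sides:
  side 1: 11 = 11
  side 2: 9 = 9
  side 3: 9 = 9
  side 4: 6 + 5 = 11
  side 5: 5 = 5
That uses only 5 ≤ 6, so 6 tape sides are enough.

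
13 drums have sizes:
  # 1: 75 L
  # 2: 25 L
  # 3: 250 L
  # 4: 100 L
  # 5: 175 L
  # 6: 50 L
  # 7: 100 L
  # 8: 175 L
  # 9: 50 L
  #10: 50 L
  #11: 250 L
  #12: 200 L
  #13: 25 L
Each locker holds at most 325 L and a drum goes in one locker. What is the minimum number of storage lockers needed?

Total = 250 + 250 + 200 + 175 + 175 + 100 + 100 + 75 + 50 + 50 + 50 + 25 + 25 = 1525 L.
Lower bound: ⌈1525/325⌉ = 5 storage lockers.
A packing using 5 storage lockers:
  locker 1: 250 + 75 = 325
  locker 2: 250 + 50 + 25 = 325
  locker 3: 200 + 100 + 25 = 325
  locker 4: 175 + 100 + 50 = 325
  locker 5: 175 + 50 = 225
This matches the lower bound, so 5 is optimal.

5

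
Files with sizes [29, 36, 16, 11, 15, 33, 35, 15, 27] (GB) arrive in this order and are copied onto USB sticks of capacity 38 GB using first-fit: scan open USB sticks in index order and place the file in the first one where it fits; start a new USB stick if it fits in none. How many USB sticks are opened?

7

  29 → USB stick 1 (new)  [load 29/38]
  36 → USB stick 2 (new)  [load 36/38]
  16 → USB stick 3 (new)  [load 16/38]
  11 → USB stick 3  [load 27/38]
  15 → USB stick 4 (new)  [load 15/38]
  33 → USB stick 5 (new)  [load 33/38]
  35 → USB stick 6 (new)  [load 35/38]
  15 → USB stick 4  [load 30/38]
  27 → USB stick 7 (new)  [load 27/38]
7 USB sticks opened.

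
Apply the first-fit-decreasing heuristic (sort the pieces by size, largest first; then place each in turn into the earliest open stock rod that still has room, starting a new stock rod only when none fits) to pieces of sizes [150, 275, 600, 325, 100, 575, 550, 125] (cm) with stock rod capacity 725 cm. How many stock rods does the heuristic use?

4

Sorted descending: 600, 575, 550, 325, 275, 150, 125, 100.
  600 → stock rod 1 (new)  [load 600/725]
  575 → stock rod 2 (new)  [load 575/725]
  550 → stock rod 3 (new)  [load 550/725]
  325 → stock rod 4 (new)  [load 325/725]
  275 → stock rod 4  [load 600/725]
  150 → stock rod 2  [load 725/725]
  125 → stock rod 1  [load 725/725]
  100 → stock rod 3  [load 650/725]
4 stock rods opened.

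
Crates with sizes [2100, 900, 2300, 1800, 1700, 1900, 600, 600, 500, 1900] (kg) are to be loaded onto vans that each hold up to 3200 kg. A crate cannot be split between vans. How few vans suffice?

6

Total = 2300 + 2100 + 1900 + 1900 + 1800 + 1700 + 900 + 600 + 600 + 500 = 14300 kg.
Lower bound: ⌈14300/3200⌉ = 5 vans.
Also, 6 crates each exceed 1600 kg, and no two of those can share a van, so at least 6 vans are needed.
A packing using 6 vans:
  van 1: 2300 + 900 = 3200
  van 2: 2100 + 600 + 500 = 3200
  van 3: 1900 + 600 = 2500
  van 4: 1900 = 1900
  van 5: 1800 = 1800
  van 6: 1700 = 1700
This matches the lower bound, so 6 is optimal.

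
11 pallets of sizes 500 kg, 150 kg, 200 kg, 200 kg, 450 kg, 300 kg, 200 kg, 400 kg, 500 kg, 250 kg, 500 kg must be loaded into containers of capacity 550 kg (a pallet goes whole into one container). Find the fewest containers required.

8

Total = 500 + 500 + 500 + 450 + 400 + 300 + 250 + 200 + 200 + 200 + 150 = 3650 kg.
Lower bound: ⌈3650/550⌉ = 7 containers.
A packing using 8 containers:
  container 1: 500 = 500
  container 2: 500 = 500
  container 3: 500 = 500
  container 4: 450 = 450
  container 5: 400 + 150 = 550
  container 6: 300 + 250 = 550
  container 7: 200 + 200 = 400
  container 8: 200 = 200
No arrangement into 7 containers stays within capacity, so 8 is optimal.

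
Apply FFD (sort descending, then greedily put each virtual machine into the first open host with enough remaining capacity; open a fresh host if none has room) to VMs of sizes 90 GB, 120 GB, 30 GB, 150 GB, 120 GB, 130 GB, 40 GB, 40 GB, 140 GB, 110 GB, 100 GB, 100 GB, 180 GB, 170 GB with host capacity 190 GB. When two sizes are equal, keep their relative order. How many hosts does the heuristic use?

Sorted descending: 180, 170, 150, 140, 130, 120, 120, 110, 100, 100, 90, 40, 40, 30.
  180 → host 1 (new)  [load 180/190]
  170 → host 2 (new)  [load 170/190]
  150 → host 3 (new)  [load 150/190]
  140 → host 4 (new)  [load 140/190]
  130 → host 5 (new)  [load 130/190]
  120 → host 6 (new)  [load 120/190]
  120 → host 7 (new)  [load 120/190]
  110 → host 8 (new)  [load 110/190]
  100 → host 9 (new)  [load 100/190]
  100 → host 10 (new)  [load 100/190]
  90 → host 9  [load 190/190]
  40 → host 3  [load 190/190]
  40 → host 4  [load 180/190]
  30 → host 5  [load 160/190]
10 hosts opened.

10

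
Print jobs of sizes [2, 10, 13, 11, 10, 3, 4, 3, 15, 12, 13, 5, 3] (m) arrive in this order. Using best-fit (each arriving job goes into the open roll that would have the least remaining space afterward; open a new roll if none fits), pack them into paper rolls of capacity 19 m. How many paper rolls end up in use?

  2 → roll 1 (new)  [load 2/19]
  10 → roll 1  [load 12/19]
  13 → roll 2 (new)  [load 13/19]
  11 → roll 3 (new)  [load 11/19]
  10 → roll 4 (new)  [load 10/19]
  3 → roll 2  [load 16/19]
  4 → roll 1  [load 16/19]
  3 → roll 1  [load 19/19]
  15 → roll 5 (new)  [load 15/19]
  12 → roll 6 (new)  [load 12/19]
  13 → roll 7 (new)  [load 13/19]
  5 → roll 7  [load 18/19]
  3 → roll 2  [load 19/19]
7 paper rolls opened.

7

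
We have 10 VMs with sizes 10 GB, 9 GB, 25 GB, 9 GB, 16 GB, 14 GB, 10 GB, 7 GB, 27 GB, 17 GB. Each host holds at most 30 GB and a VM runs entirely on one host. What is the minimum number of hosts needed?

Total = 27 + 25 + 17 + 16 + 14 + 10 + 10 + 9 + 9 + 7 = 144 GB.
Lower bound: ⌈144/30⌉ = 5 hosts.
A packing using 6 hosts:
  host 1: 27 = 27
  host 2: 25 = 25
  host 3: 17 + 10 = 27
  host 4: 16 + 14 = 30
  host 5: 10 + 9 + 9 = 28
  host 6: 7 = 7
No arrangement into 5 hosts stays within capacity, so 6 is optimal.

6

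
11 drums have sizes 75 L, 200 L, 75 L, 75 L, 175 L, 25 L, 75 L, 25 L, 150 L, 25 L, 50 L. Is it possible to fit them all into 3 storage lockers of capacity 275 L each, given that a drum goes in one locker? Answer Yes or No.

No

Total = 950 L; ⌈950/275⌉ = 4.
At least 4 storage lockers are required, but only 3 are allowed.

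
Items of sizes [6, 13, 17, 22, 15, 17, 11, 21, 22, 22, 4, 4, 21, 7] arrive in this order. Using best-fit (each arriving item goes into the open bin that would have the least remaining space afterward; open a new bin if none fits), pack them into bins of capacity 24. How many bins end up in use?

10

  6 → bin 1 (new)  [load 6/24]
  13 → bin 1  [load 19/24]
  17 → bin 2 (new)  [load 17/24]
  22 → bin 3 (new)  [load 22/24]
  15 → bin 4 (new)  [load 15/24]
  17 → bin 5 (new)  [load 17/24]
  11 → bin 6 (new)  [load 11/24]
  21 → bin 7 (new)  [load 21/24]
  22 → bin 8 (new)  [load 22/24]
  22 → bin 9 (new)  [load 22/24]
  4 → bin 1  [load 23/24]
  4 → bin 2  [load 21/24]
  21 → bin 10 (new)  [load 21/24]
  7 → bin 5  [load 24/24]
10 bins opened.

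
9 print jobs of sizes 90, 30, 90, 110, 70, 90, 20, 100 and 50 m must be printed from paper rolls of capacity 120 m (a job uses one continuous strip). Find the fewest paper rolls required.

6

Total = 110 + 100 + 90 + 90 + 90 + 70 + 50 + 30 + 20 = 650 m.
Lower bound: ⌈650/120⌉ = 6 paper rolls.
A packing using 6 paper rolls:
  roll 1: 110 = 110
  roll 2: 100 + 20 = 120
  roll 3: 90 + 30 = 120
  roll 4: 90 = 90
  roll 5: 90 = 90
  roll 6: 70 + 50 = 120
This matches the lower bound, so 6 is optimal.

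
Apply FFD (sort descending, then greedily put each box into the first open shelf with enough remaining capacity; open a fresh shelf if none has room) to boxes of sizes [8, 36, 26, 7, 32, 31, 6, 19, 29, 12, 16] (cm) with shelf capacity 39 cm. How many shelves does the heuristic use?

Sorted descending: 36, 32, 31, 29, 26, 19, 16, 12, 8, 7, 6.
  36 → shelf 1 (new)  [load 36/39]
  32 → shelf 2 (new)  [load 32/39]
  31 → shelf 3 (new)  [load 31/39]
  29 → shelf 4 (new)  [load 29/39]
  26 → shelf 5 (new)  [load 26/39]
  19 → shelf 6 (new)  [load 19/39]
  16 → shelf 6  [load 35/39]
  12 → shelf 5  [load 38/39]
  8 → shelf 3  [load 39/39]
  7 → shelf 2  [load 39/39]
  6 → shelf 4  [load 35/39]
6 shelves opened.

6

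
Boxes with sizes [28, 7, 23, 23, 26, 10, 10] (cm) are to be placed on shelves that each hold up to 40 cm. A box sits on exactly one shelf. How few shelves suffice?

4

Total = 28 + 26 + 23 + 23 + 10 + 10 + 7 = 127 cm.
Lower bound: ⌈127/40⌉ = 4 shelves.
A packing using 4 shelves:
  shelf 1: 28 + 10 = 38
  shelf 2: 26 + 10 = 36
  shelf 3: 23 + 7 = 30
  shelf 4: 23 = 23
This matches the lower bound, so 4 is optimal.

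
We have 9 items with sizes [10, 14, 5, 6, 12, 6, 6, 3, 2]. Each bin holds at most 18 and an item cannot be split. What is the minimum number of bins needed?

Total = 14 + 12 + 10 + 6 + 6 + 6 + 5 + 3 + 2 = 64.
Lower bound: ⌈64/18⌉ = 4 bins.
A packing using 4 bins:
  bin 1: 14 + 3 = 17
  bin 2: 12 + 6 = 18
  bin 3: 10 + 6 + 2 = 18
  bin 4: 6 + 5 = 11
This matches the lower bound, so 4 is optimal.

4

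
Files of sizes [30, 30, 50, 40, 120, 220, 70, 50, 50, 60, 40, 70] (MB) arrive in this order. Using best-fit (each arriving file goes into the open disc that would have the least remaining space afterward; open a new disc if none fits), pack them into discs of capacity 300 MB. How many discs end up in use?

  30 → disc 1 (new)  [load 30/300]
  30 → disc 1  [load 60/300]
  50 → disc 1  [load 110/300]
  40 → disc 1  [load 150/300]
  120 → disc 1  [load 270/300]
  220 → disc 2 (new)  [load 220/300]
  70 → disc 2  [load 290/300]
  50 → disc 3 (new)  [load 50/300]
  50 → disc 3  [load 100/300]
  60 → disc 3  [load 160/300]
  40 → disc 3  [load 200/300]
  70 → disc 3  [load 270/300]
3 discs opened.

3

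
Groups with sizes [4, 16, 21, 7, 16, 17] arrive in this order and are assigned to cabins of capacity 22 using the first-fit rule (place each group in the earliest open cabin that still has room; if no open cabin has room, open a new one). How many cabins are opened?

  4 → cabin 1 (new)  [load 4/22]
  16 → cabin 1  [load 20/22]
  21 → cabin 2 (new)  [load 21/22]
  7 → cabin 3 (new)  [load 7/22]
  16 → cabin 4 (new)  [load 16/22]
  17 → cabin 5 (new)  [load 17/22]
5 cabins opened.

5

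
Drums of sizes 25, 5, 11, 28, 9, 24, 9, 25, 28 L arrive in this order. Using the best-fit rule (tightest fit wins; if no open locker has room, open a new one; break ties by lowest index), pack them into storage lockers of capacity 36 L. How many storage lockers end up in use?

  25 → locker 1 (new)  [load 25/36]
  5 → locker 1  [load 30/36]
  11 → locker 2 (new)  [load 11/36]
  28 → locker 3 (new)  [load 28/36]
  9 → locker 2  [load 20/36]
  24 → locker 4 (new)  [load 24/36]
  9 → locker 4  [load 33/36]
  25 → locker 5 (new)  [load 25/36]
  28 → locker 6 (new)  [load 28/36]
6 storage lockers opened.

6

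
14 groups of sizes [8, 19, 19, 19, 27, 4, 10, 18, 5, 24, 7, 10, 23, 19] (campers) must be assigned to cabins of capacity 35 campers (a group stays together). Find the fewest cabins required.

8

Total = 27 + 24 + 23 + 19 + 19 + 19 + 19 + 18 + 10 + 10 + 8 + 7 + 5 + 4 = 212 campers.
Lower bound: ⌈212/35⌉ = 7 cabins.
Also, 8 groups each exceed 35/2 campers, and no two of those can share a cabin, so at least 8 cabins are needed.
A packing using 8 cabins:
  cabin 1: 27 + 8 = 35
  cabin 2: 24 + 10 = 34
  cabin 3: 23 + 10 = 33
  cabin 4: 19 + 7 + 5 + 4 = 35
  cabin 5: 19 = 19
  cabin 6: 19 = 19
  cabin 7: 19 = 19
  cabin 8: 18 = 18
This matches the lower bound, so 8 is optimal.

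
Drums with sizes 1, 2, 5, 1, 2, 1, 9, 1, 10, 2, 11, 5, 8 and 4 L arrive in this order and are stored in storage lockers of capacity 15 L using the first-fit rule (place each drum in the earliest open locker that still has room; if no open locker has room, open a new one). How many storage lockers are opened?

  1 → locker 1 (new)  [load 1/15]
  2 → locker 1  [load 3/15]
  5 → locker 1  [load 8/15]
  1 → locker 1  [load 9/15]
  2 → locker 1  [load 11/15]
  1 → locker 1  [load 12/15]
  9 → locker 2 (new)  [load 9/15]
  1 → locker 1  [load 13/15]
  10 → locker 3 (new)  [load 10/15]
  2 → locker 1  [load 15/15]
  11 → locker 4 (new)  [load 11/15]
  5 → locker 2  [load 14/15]
  8 → locker 5 (new)  [load 8/15]
  4 → locker 3  [load 14/15]
5 storage lockers opened.

5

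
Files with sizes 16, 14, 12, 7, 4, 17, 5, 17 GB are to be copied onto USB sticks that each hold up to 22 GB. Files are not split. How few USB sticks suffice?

Total = 17 + 17 + 16 + 14 + 12 + 7 + 5 + 4 = 92 GB.
Lower bound: ⌈92/22⌉ = 5 USB sticks.
A packing using 5 USB sticks:
  USB stick 1: 17 + 5 = 22
  USB stick 2: 17 + 4 = 21
  USB stick 3: 16 = 16
  USB stick 4: 14 + 7 = 21
  USB stick 5: 12 = 12
This matches the lower bound, so 5 is optimal.

5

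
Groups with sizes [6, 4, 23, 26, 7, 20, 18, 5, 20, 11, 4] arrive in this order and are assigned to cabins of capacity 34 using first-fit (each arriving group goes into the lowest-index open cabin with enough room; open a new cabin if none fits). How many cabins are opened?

  6 → cabin 1 (new)  [load 6/34]
  4 → cabin 1  [load 10/34]
  23 → cabin 1  [load 33/34]
  26 → cabin 2 (new)  [load 26/34]
  7 → cabin 2  [load 33/34]
  20 → cabin 3 (new)  [load 20/34]
  18 → cabin 4 (new)  [load 18/34]
  5 → cabin 3  [load 25/34]
  20 → cabin 5 (new)  [load 20/34]
  11 → cabin 4  [load 29/34]
  4 → cabin 3  [load 29/34]
5 cabins opened.

5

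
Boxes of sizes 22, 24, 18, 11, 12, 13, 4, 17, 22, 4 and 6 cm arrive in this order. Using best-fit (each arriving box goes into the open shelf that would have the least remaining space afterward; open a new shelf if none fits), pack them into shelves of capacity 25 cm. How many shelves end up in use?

  22 → shelf 1 (new)  [load 22/25]
  24 → shelf 2 (new)  [load 24/25]
  18 → shelf 3 (new)  [load 18/25]
  11 → shelf 4 (new)  [load 11/25]
  12 → shelf 4  [load 23/25]
  13 → shelf 5 (new)  [load 13/25]
  4 → shelf 3  [load 22/25]
  17 → shelf 6 (new)  [load 17/25]
  22 → shelf 7 (new)  [load 22/25]
  4 → shelf 6  [load 21/25]
  6 → shelf 5  [load 19/25]
7 shelves opened.

7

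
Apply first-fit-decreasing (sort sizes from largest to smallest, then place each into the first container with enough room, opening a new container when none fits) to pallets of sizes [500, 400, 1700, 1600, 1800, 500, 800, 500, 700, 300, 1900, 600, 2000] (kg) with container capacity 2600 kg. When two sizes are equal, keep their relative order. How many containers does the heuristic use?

6

Sorted descending: 2000, 1900, 1800, 1700, 1600, 800, 700, 600, 500, 500, 500, 400, 300.
  2000 → container 1 (new)  [load 2000/2600]
  1900 → container 2 (new)  [load 1900/2600]
  1800 → container 3 (new)  [load 1800/2600]
  1700 → container 4 (new)  [load 1700/2600]
  1600 → container 5 (new)  [load 1600/2600]
  800 → container 3  [load 2600/2600]
  700 → container 2  [load 2600/2600]
  600 → container 1  [load 2600/2600]
  500 → container 4  [load 2200/2600]
  500 → container 5  [load 2100/2600]
  500 → container 5  [load 2600/2600]
  400 → container 4  [load 2600/2600]
  300 → container 6 (new)  [load 300/2600]
6 containers opened.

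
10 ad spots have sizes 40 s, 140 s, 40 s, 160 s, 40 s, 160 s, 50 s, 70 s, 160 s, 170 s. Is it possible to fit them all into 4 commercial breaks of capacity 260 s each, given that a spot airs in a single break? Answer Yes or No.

Total = 1030 s; ⌈1030/260⌉ = 4.
5 ad spots each exceed half the capacity and cannot share a break, forcing at least 5 commercial breaks.
At least 5 commercial breaks are required, but only 4 are allowed.

No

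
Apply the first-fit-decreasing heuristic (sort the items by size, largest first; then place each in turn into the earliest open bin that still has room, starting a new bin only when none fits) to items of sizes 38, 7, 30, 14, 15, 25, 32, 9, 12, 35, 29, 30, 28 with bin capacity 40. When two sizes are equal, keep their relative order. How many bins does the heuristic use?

Sorted descending: 38, 35, 32, 30, 30, 29, 28, 25, 15, 14, 12, 9, 7.
  38 → bin 1 (new)  [load 38/40]
  35 → bin 2 (new)  [load 35/40]
  32 → bin 3 (new)  [load 32/40]
  30 → bin 4 (new)  [load 30/40]
  30 → bin 5 (new)  [load 30/40]
  29 → bin 6 (new)  [load 29/40]
  28 → bin 7 (new)  [load 28/40]
  25 → bin 8 (new)  [load 25/40]
  15 → bin 8  [load 40/40]
  14 → bin 9 (new)  [load 14/40]
  12 → bin 7  [load 40/40]
  9 → bin 4  [load 39/40]
  7 → bin 3  [load 39/40]
9 bins opened.

9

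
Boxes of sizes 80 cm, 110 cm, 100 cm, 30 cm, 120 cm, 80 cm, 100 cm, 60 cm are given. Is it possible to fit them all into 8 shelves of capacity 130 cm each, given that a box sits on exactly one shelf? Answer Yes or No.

Yes

A valid assignment using 7 shelves:
  shelf 1: 120 = 120
  shelf 2: 110 = 110
  shelf 3: 100 + 30 = 130
  shelf 4: 100 = 100
  shelf 5: 80 = 80
  shelf 6: 80 = 80
  shelf 7: 60 = 60
That uses only 7 ≤ 8, so 8 shelves are enough.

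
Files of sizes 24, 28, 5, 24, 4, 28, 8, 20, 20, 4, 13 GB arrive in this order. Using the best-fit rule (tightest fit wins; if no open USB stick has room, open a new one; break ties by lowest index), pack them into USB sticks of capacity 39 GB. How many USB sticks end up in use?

6

  24 → USB stick 1 (new)  [load 24/39]
  28 → USB stick 2 (new)  [load 28/39]
  5 → USB stick 2  [load 33/39]
  24 → USB stick 3 (new)  [load 24/39]
  4 → USB stick 2  [load 37/39]
  28 → USB stick 4 (new)  [load 28/39]
  8 → USB stick 4  [load 36/39]
  20 → USB stick 5 (new)  [load 20/39]
  20 → USB stick 6 (new)  [load 20/39]
  4 → USB stick 1  [load 28/39]
  13 → USB stick 3  [load 37/39]
6 USB sticks opened.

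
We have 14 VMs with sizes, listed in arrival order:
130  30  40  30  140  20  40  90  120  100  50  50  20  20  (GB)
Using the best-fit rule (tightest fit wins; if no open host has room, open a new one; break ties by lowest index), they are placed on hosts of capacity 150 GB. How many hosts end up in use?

7

  130 → host 1 (new)  [load 130/150]
  30 → host 2 (new)  [load 30/150]
  40 → host 2  [load 70/150]
  30 → host 2  [load 100/150]
  140 → host 3 (new)  [load 140/150]
  20 → host 1  [load 150/150]
  40 → host 2  [load 140/150]
  90 → host 4 (new)  [load 90/150]
  120 → host 5 (new)  [load 120/150]
  100 → host 6 (new)  [load 100/150]
  50 → host 6  [load 150/150]
  50 → host 4  [load 140/150]
  20 → host 5  [load 140/150]
  20 → host 7 (new)  [load 20/150]
7 hosts opened.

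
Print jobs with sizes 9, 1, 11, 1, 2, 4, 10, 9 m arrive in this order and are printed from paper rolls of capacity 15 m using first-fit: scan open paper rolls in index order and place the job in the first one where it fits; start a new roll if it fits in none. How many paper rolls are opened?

4

  9 → roll 1 (new)  [load 9/15]
  1 → roll 1  [load 10/15]
  11 → roll 2 (new)  [load 11/15]
  1 → roll 1  [load 11/15]
  2 → roll 1  [load 13/15]
  4 → roll 2  [load 15/15]
  10 → roll 3 (new)  [load 10/15]
  9 → roll 4 (new)  [load 9/15]
4 paper rolls opened.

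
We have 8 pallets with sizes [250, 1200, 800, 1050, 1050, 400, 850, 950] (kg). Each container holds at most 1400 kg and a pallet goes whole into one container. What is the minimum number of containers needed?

6

Total = 1200 + 1050 + 1050 + 950 + 850 + 800 + 400 + 250 = 6550 kg.
Lower bound: ⌈6550/1400⌉ = 5 containers.
Also, 6 pallets each exceed 700 kg, and no two of those can share a container, so at least 6 containers are needed.
A packing using 6 containers:
  container 1: 1200 = 1200
  container 2: 1050 + 250 = 1300
  container 3: 1050 = 1050
  container 4: 950 + 400 = 1350
  container 5: 850 = 850
  container 6: 800 = 800
This matches the lower bound, so 6 is optimal.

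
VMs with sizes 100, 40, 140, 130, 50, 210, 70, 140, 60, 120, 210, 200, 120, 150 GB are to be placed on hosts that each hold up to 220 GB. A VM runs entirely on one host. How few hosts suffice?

9

Total = 210 + 210 + 200 + 150 + 140 + 140 + 130 + 120 + 120 + 100 + 70 + 60 + 50 + 40 = 1740 GB.
Lower bound: ⌈1740/220⌉ = 8 hosts.
Also, 9 VMs each exceed 110 GB, and no two of those can share a host, so at least 9 hosts are needed.
A packing using 9 hosts:
  host 1: 210 = 210
  host 2: 210 = 210
  host 3: 200 = 200
  host 4: 150 + 70 = 220
  host 5: 140 + 60 = 200
  host 6: 140 + 50 = 190
  host 7: 130 + 40 = 170
  host 8: 120 + 100 = 220
  host 9: 120 = 120
This matches the lower bound, so 9 is optimal.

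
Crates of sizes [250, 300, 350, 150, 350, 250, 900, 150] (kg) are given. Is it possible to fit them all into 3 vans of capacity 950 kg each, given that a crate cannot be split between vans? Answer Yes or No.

A valid assignment using 3 vans:
  van 1: 900 = 900
  van 2: 350 + 350 + 250 = 950
  van 3: 300 + 250 + 150 + 150 = 850
Every load is within 950 kg, so 3 vans suffice.

Yes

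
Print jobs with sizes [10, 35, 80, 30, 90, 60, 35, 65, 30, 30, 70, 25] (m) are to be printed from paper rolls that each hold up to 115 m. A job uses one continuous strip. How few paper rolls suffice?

Total = 90 + 80 + 70 + 65 + 60 + 35 + 35 + 30 + 30 + 30 + 25 + 10 = 560 m.
Lower bound: ⌈560/115⌉ = 5 paper rolls.
A packing using 6 paper rolls:
  roll 1: 90 + 25 = 115
  roll 2: 80 + 35 = 115
  roll 3: 70 + 35 + 10 = 115
  roll 4: 65 + 30 = 95
  roll 5: 60 + 30 = 90
  roll 6: 30 = 30
No arrangement into 5 paper rolls stays within capacity, so 6 is optimal.

6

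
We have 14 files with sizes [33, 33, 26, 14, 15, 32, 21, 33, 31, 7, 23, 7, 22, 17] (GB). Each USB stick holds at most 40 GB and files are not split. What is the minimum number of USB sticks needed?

9

Total = 33 + 33 + 33 + 32 + 31 + 26 + 23 + 22 + 21 + 17 + 15 + 14 + 7 + 7 = 314 GB.
Lower bound: ⌈314/40⌉ = 8 USB sticks.
Also, 9 files each exceed 20 GB, and no two of those can share a USB stick, so at least 9 USB sticks are needed.
A packing using 9 USB sticks:
  USB stick 1: 33 + 7 = 40
  USB stick 2: 33 + 7 = 40
  USB stick 3: 33 = 33
  USB stick 4: 32 = 32
  USB stick 5: 31 = 31
  USB stick 6: 26 + 14 = 40
  USB stick 7: 23 + 17 = 40
  USB stick 8: 22 + 15 = 37
  USB stick 9: 21 = 21
This matches the lower bound, so 9 is optimal.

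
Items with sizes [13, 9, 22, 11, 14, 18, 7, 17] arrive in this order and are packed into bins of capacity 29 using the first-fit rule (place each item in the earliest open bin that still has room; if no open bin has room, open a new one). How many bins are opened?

5

  13 → bin 1 (new)  [load 13/29]
  9 → bin 1  [load 22/29]
  22 → bin 2 (new)  [load 22/29]
  11 → bin 3 (new)  [load 11/29]
  14 → bin 3  [load 25/29]
  18 → bin 4 (new)  [load 18/29]
  7 → bin 1  [load 29/29]
  17 → bin 5 (new)  [load 17/29]
5 bins opened.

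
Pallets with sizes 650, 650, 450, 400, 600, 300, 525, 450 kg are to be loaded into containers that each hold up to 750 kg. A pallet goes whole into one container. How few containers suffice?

7

Total = 650 + 650 + 600 + 525 + 450 + 450 + 400 + 300 = 4025 kg.
Lower bound: ⌈4025/750⌉ = 6 containers.
Also, 7 pallets each exceed 375 kg, and no two of those can share a container, so at least 7 containers are needed.
A packing using 7 containers:
  container 1: 650 = 650
  container 2: 650 = 650
  container 3: 600 = 600
  container 4: 525 = 525
  container 5: 450 + 300 = 750
  container 6: 450 = 450
  container 7: 400 = 400
This matches the lower bound, so 7 is optimal.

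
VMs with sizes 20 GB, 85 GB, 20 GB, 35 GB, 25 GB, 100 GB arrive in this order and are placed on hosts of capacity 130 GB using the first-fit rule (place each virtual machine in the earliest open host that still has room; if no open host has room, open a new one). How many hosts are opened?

3

  20 → host 1 (new)  [load 20/130]
  85 → host 1  [load 105/130]
  20 → host 1  [load 125/130]
  35 → host 2 (new)  [load 35/130]
  25 → host 2  [load 60/130]
  100 → host 3 (new)  [load 100/130]
3 hosts opened.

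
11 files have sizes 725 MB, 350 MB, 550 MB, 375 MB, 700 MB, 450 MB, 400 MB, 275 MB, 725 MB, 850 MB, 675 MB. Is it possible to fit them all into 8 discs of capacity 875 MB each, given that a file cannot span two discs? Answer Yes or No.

Yes

A valid assignment using 8 discs:
  disc 1: 850 = 850
  disc 2: 725 = 725
  disc 3: 725 = 725
  disc 4: 700 = 700
  disc 5: 675 = 675
  disc 6: 550 + 275 = 825
  disc 7: 450 + 400 = 850
  disc 8: 375 + 350 = 725
Every load is within 875 MB, so 8 discs suffice.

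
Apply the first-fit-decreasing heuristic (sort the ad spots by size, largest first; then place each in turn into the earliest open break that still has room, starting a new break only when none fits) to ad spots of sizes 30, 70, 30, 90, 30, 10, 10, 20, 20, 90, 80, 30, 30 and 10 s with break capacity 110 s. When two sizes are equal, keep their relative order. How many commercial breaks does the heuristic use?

Sorted descending: 90, 90, 80, 70, 30, 30, 30, 30, 30, 20, 20, 10, 10, 10.
  90 → break 1 (new)  [load 90/110]
  90 → break 2 (new)  [load 90/110]
  80 → break 3 (new)  [load 80/110]
  70 → break 4 (new)  [load 70/110]
  30 → break 3  [load 110/110]
  30 → break 4  [load 100/110]
  30 → break 5 (new)  [load 30/110]
  30 → break 5  [load 60/110]
  30 → break 5  [load 90/110]
  20 → break 1  [load 110/110]
  20 → break 2  [load 110/110]
  10 → break 4  [load 110/110]
  10 → break 5  [load 100/110]
  10 → break 5  [load 110/110]
5 commercial breaks opened.

5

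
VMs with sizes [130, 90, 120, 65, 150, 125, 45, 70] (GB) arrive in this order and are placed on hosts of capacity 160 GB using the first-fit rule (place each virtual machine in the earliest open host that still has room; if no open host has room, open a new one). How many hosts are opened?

  130 → host 1 (new)  [load 130/160]
  90 → host 2 (new)  [load 90/160]
  120 → host 3 (new)  [load 120/160]
  65 → host 2  [load 155/160]
  150 → host 4 (new)  [load 150/160]
  125 → host 5 (new)  [load 125/160]
  45 → host 6 (new)  [load 45/160]
  70 → host 6  [load 115/160]
6 hosts opened.

6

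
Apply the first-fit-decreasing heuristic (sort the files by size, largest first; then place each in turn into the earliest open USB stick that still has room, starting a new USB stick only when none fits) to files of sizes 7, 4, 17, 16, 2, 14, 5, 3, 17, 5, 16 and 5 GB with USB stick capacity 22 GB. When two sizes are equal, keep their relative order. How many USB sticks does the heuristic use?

Sorted descending: 17, 17, 16, 16, 14, 7, 5, 5, 5, 4, 3, 2.
  17 → USB stick 1 (new)  [load 17/22]
  17 → USB stick 2 (new)  [load 17/22]
  16 → USB stick 3 (new)  [load 16/22]
  16 → USB stick 4 (new)  [load 16/22]
  14 → USB stick 5 (new)  [load 14/22]
  7 → USB stick 5  [load 21/22]
  5 → USB stick 1  [load 22/22]
  5 → USB stick 2  [load 22/22]
  5 → USB stick 3  [load 21/22]
  4 → USB stick 4  [load 20/22]
  3 → USB stick 6 (new)  [load 3/22]
  2 → USB stick 4  [load 22/22]
6 USB sticks opened.

6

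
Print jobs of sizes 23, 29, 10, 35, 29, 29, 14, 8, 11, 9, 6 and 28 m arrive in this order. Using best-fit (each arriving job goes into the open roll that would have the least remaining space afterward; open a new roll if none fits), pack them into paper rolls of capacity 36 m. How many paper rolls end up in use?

  23 → roll 1 (new)  [load 23/36]
  29 → roll 2 (new)  [load 29/36]
  10 → roll 1  [load 33/36]
  35 → roll 3 (new)  [load 35/36]
  29 → roll 4 (new)  [load 29/36]
  29 → roll 5 (new)  [load 29/36]
  14 → roll 6 (new)  [load 14/36]
  8 → roll 6  [load 22/36]
  11 → roll 6  [load 33/36]
  9 → roll 7 (new)  [load 9/36]
  6 → roll 2  [load 35/36]
  28 → roll 8 (new)  [load 28/36]
8 paper rolls opened.

8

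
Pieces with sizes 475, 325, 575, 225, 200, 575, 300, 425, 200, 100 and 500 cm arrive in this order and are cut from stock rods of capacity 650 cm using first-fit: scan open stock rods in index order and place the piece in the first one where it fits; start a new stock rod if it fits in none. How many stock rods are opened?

7

  475 → stock rod 1 (new)  [load 475/650]
  325 → stock rod 2 (new)  [load 325/650]
  575 → stock rod 3 (new)  [load 575/650]
  225 → stock rod 2  [load 550/650]
  200 → stock rod 4 (new)  [load 200/650]
  575 → stock rod 5 (new)  [load 575/650]
  300 → stock rod 4  [load 500/650]
  425 → stock rod 6 (new)  [load 425/650]
  200 → stock rod 6  [load 625/650]
  100 → stock rod 1  [load 575/650]
  500 → stock rod 7 (new)  [load 500/650]
7 stock rods opened.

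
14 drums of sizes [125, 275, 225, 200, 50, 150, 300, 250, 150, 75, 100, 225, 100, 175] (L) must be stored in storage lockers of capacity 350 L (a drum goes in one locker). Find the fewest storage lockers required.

Total = 300 + 275 + 250 + 225 + 225 + 200 + 175 + 150 + 150 + 125 + 100 + 100 + 75 + 50 = 2400 L.
Lower bound: ⌈2400/350⌉ = 7 storage lockers.
A packing using 7 storage lockers:
  locker 1: 300 + 50 = 350
  locker 2: 275 + 75 = 350
  locker 3: 250 + 100 = 350
  locker 4: 225 + 125 = 350
  locker 5: 225 + 100 = 325
  locker 6: 200 + 150 = 350
  locker 7: 175 + 150 = 325
This matches the lower bound, so 7 is optimal.

7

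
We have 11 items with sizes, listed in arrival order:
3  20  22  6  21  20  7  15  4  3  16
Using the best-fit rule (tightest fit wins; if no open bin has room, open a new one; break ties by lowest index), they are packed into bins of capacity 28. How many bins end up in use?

6

  3 → bin 1 (new)  [load 3/28]
  20 → bin 1  [load 23/28]
  22 → bin 2 (new)  [load 22/28]
  6 → bin 2  [load 28/28]
  21 → bin 3 (new)  [load 21/28]
  20 → bin 4 (new)  [load 20/28]
  7 → bin 3  [load 28/28]
  15 → bin 5 (new)  [load 15/28]
  4 → bin 1  [load 27/28]
  3 → bin 4  [load 23/28]
  16 → bin 6 (new)  [load 16/28]
6 bins opened.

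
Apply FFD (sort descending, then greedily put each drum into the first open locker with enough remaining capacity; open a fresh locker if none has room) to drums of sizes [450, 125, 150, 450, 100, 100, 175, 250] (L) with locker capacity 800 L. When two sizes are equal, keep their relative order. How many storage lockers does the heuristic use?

Sorted descending: 450, 450, 250, 175, 150, 125, 100, 100.
  450 → locker 1 (new)  [load 450/800]
  450 → locker 2 (new)  [load 450/800]
  250 → locker 1  [load 700/800]
  175 → locker 2  [load 625/800]
  150 → locker 2  [load 775/800]
  125 → locker 3 (new)  [load 125/800]
  100 → locker 1  [load 800/800]
  100 → locker 3  [load 225/800]
3 storage lockers opened.

3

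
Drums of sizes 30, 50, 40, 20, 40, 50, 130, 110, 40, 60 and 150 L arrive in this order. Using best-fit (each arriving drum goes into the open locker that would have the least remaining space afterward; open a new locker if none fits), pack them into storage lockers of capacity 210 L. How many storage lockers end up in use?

  30 → locker 1 (new)  [load 30/210]
  50 → locker 1  [load 80/210]
  40 → locker 1  [load 120/210]
  20 → locker 1  [load 140/210]
  40 → locker 1  [load 180/210]
  50 → locker 2 (new)  [load 50/210]
  130 → locker 2  [load 180/210]
  110 → locker 3 (new)  [load 110/210]
  40 → locker 3  [load 150/210]
  60 → locker 3  [load 210/210]
  150 → locker 4 (new)  [load 150/210]
4 storage lockers opened.

4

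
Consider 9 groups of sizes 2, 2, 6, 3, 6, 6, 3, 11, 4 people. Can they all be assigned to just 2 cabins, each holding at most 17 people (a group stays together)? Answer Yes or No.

Total = 43 people; ⌈43/17⌉ = 3.
At least 3 cabins are required, but only 2 are allowed.

No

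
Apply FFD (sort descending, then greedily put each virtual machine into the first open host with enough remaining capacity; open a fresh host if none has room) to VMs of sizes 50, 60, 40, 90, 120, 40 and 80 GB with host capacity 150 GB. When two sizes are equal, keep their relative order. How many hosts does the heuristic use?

Sorted descending: 120, 90, 80, 60, 50, 40, 40.
  120 → host 1 (new)  [load 120/150]
  90 → host 2 (new)  [load 90/150]
  80 → host 3 (new)  [load 80/150]
  60 → host 2  [load 150/150]
  50 → host 3  [load 130/150]
  40 → host 4 (new)  [load 40/150]
  40 → host 4  [load 80/150]
4 hosts opened.

4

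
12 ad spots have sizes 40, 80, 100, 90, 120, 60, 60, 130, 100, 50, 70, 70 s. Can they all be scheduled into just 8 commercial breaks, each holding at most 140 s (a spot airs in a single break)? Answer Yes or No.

Yes

A valid assignment using 8 commercial breaks:
  break 1: 130 = 130
  break 2: 120 = 120
  break 3: 100 + 40 = 140
  break 4: 100 = 100
  break 5: 90 + 50 = 140
  break 6: 80 + 60 = 140
  break 7: 70 + 70 = 140
  break 8: 60 = 60
Every load is within 140 s, so 8 commercial breaks suffice.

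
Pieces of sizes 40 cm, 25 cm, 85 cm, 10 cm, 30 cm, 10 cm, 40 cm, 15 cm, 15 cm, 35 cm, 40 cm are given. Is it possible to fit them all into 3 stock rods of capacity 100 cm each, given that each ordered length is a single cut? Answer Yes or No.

Total = 345 cm; ⌈345/100⌉ = 4.
At least 4 stock rods are required, but only 3 are allowed.

No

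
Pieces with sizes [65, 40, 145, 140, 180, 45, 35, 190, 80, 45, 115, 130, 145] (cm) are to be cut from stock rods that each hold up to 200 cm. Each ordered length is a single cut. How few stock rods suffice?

Total = 190 + 180 + 145 + 145 + 140 + 130 + 115 + 80 + 65 + 45 + 45 + 40 + 35 = 1355 cm.
Lower bound: ⌈1355/200⌉ = 7 stock rods.
A packing using 8 stock rods:
  stock rod 1: 190 = 190
  stock rod 2: 180 = 180
  stock rod 3: 145 + 45 = 190
  stock rod 4: 145 + 45 = 190
  stock rod 5: 140 + 40 = 180
  stock rod 6: 130 + 65 = 195
  stock rod 7: 115 + 80 = 195
  stock rod 8: 35 = 35
No arrangement into 7 stock rods stays within capacity, so 8 is optimal.

8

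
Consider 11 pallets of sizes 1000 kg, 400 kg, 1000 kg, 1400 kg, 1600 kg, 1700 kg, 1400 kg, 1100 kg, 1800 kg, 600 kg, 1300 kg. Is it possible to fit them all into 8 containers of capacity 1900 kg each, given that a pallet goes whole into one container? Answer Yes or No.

No

Total = 13300 kg; ⌈13300/1900⌉ = 7.
9 pallets each exceed half the capacity and cannot share a container, forcing at least 9 containers.
At least 9 containers are required, but only 8 are allowed.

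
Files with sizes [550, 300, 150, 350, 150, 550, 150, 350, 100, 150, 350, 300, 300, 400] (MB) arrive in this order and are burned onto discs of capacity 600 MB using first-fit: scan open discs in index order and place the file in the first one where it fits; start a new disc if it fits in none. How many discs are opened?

8

  550 → disc 1 (new)  [load 550/600]
  300 → disc 2 (new)  [load 300/600]
  150 → disc 2  [load 450/600]
  350 → disc 3 (new)  [load 350/600]
  150 → disc 2  [load 600/600]
  550 → disc 4 (new)  [load 550/600]
  150 → disc 3  [load 500/600]
  350 → disc 5 (new)  [load 350/600]
  100 → disc 3  [load 600/600]
  150 → disc 5  [load 500/600]
  350 → disc 6 (new)  [load 350/600]
  300 → disc 7 (new)  [load 300/600]
  300 → disc 7  [load 600/600]
  400 → disc 8 (new)  [load 400/600]
8 discs opened.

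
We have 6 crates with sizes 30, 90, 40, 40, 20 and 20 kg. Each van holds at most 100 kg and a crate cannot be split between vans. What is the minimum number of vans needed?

3

Total = 90 + 40 + 40 + 30 + 20 + 20 = 240 kg.
Lower bound: ⌈240/100⌉ = 3 vans.
A packing using 3 vans:
  van 1: 90 = 90
  van 2: 40 + 40 + 20 = 100
  van 3: 30 + 20 = 50
This matches the lower bound, so 3 is optimal.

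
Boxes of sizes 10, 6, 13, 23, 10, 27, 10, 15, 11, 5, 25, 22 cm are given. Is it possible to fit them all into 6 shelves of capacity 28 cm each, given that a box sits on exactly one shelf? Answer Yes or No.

No

Total = 177 cm; ⌈177/28⌉ = 7.
At least 7 shelves are required, but only 6 are allowed.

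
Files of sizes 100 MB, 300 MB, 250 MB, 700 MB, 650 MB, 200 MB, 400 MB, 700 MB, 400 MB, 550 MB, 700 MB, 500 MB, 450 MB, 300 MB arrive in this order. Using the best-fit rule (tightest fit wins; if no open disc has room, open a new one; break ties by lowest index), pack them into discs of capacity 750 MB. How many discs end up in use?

10

  100 → disc 1 (new)  [load 100/750]
  300 → disc 1  [load 400/750]
  250 → disc 1  [load 650/750]
  700 → disc 2 (new)  [load 700/750]
  650 → disc 3 (new)  [load 650/750]
  200 → disc 4 (new)  [load 200/750]
  400 → disc 4  [load 600/750]
  700 → disc 5 (new)  [load 700/750]
  400 → disc 6 (new)  [load 400/750]
  550 → disc 7 (new)  [load 550/750]
  700 → disc 8 (new)  [load 700/750]
  500 → disc 9 (new)  [load 500/750]
  450 → disc 10 (new)  [load 450/750]
  300 → disc 10  [load 750/750]
10 discs opened.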